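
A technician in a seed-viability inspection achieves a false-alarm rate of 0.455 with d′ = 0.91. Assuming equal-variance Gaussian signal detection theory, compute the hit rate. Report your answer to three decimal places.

hit rate = 0.787

z(false-alarm rate) = z(0.455) = -0.1130
z(H) = z(FA) + d' = -0.1130 + 0.91 = 0.7970
hit rate = Φ(0.7970) = 0.7873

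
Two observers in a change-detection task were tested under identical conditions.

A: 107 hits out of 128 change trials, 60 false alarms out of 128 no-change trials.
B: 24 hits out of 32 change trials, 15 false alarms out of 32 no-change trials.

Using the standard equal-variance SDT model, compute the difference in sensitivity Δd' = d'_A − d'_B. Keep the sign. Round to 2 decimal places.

Δd' = 0.30

A: z(0.8359) = 0.978, z(0.4688) = -0.078, d' = 1.056
B: z(0.7500) = 0.674, z(0.4688) = -0.078, d' = 0.752
Δd' = d'_A − d'_B = 1.056 − 0.752 = 0.304
A has the higher sensitivity.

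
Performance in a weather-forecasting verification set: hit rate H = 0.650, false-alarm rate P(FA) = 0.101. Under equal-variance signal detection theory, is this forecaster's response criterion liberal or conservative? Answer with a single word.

z(H) = 0.385, z(FA) = -1.276
c = −½·(z(H) + z(FA)) = 0.4455
c > 0 → conservative criterion (biased toward responding “no”).

conservative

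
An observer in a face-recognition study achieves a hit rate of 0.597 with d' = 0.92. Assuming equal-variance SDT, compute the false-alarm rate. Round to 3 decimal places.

z(hit rate) = z(0.597) = 0.2456
z(FA) = z(H) − d' = 0.2456 − 0.92 = -0.6744
false-alarm rate = Φ(-0.6744) = 0.2500

false-alarm rate = 0.250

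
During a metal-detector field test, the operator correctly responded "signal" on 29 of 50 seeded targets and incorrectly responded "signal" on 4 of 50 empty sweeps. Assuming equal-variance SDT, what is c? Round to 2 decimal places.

H = 29/50 = 0.5800
FA = 4/50 = 0.0800
z(0.5800) = 0.2019, z(0.0800) = -1.4051
c = −½·[z(H) + z(FA)] = −0.5 × (0.2019 + (-1.4051)) = 0.6016
c > 0: the operator has a conservative response bias.

c = 0.60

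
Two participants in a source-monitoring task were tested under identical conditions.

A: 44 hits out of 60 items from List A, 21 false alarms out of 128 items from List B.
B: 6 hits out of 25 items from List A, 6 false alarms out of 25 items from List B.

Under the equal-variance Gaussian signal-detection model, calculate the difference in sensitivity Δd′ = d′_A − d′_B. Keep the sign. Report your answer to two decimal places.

Δd′ = 1.60

A: z(0.7333) = 0.623, z(0.1641) = -0.978, d' = 1.601
B: z(0.2400) = -0.706, z(0.2400) = -0.706, d' = 0.000
Δd' = d'_A − d'_B = 1.601 − 0.000 = 1.601
A has the higher sensitivity.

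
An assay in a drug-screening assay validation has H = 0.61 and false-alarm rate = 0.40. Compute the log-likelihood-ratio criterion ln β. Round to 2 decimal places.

ln β = -0.01

z(0.61) = 0.279, z(0.40) = -0.253
ln β = −½·[z(H)² − z(FA)²] = −0.5 × (0.078 − 0.064) = -0.007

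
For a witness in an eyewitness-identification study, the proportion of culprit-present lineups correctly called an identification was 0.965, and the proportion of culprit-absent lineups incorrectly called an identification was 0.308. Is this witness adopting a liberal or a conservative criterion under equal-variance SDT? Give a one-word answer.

z(H) = 1.812, z(FA) = -0.502
c = −½·(z(H) + z(FA)) = -0.655
c < 0 → liberal criterion (biased toward responding “yes”).

liberal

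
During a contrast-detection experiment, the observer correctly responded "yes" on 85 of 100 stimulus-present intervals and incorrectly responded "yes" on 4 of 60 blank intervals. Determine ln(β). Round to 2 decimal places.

H = 85/100 = 0.8500
FA = 4/60 = 0.0667
z(0.8500) = 1.036, z(0.0667) = -1.501
ln β = −½·[z(H)² − z(FA)²] = −0.5 × (1.073 − 2.253) = 0.590

ln β = 0.59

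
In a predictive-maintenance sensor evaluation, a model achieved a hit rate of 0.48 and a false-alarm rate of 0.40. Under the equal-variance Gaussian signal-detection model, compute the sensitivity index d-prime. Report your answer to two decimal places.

z(H) = z(0.48) = -0.0502
z(FA) = z(0.40) = -0.2533
d' = z(H) − z(FA) = -0.0502 − (-0.2533) = 0.2031

d-prime = 0.20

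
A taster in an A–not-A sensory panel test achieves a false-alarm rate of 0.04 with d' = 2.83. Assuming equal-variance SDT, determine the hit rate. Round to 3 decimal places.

z(false-alarm rate) = z(0.04) = -1.7507
z(H) = z(FA) + d' = -1.7507 + 2.83 = 1.0793
hit rate = Φ(1.0793) = 0.8598

hit rate = 0.860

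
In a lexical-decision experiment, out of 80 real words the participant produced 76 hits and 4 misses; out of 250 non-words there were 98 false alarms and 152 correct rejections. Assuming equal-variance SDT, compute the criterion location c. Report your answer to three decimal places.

c = -0.685

H = 76/80 = 0.9500
FA = 98/250 = 0.3920
z(0.9500) = 1.6449, z(0.3920) = -0.2741
c = −½·[z(H) + z(FA)] = −0.5 × (1.6449 + (-0.2741)) = -0.6854
c < 0: the participant has a liberal response bias.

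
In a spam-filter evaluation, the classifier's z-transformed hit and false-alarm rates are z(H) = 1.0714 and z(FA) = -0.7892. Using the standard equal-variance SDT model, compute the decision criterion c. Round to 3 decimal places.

c = -0.141

c = −½·[z(H) + z(FA)] = −½·(1.0714 + (-0.7892)) = -0.1411
c < 0: the classifier has a liberal response bias.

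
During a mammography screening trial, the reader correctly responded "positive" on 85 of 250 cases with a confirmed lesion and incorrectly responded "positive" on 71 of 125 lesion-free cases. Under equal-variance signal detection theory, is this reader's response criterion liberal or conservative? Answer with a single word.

z(H) = -0.412, z(FA) = 0.171
c = −½·(z(H) + z(FA)) = 0.1205
c > 0 → conservative criterion (biased toward responding “no”).

conservative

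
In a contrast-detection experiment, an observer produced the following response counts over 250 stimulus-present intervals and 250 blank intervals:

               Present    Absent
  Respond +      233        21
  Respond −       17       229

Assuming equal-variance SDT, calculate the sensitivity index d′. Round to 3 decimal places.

H = 233/250 = 0.9320
FA = 21/250 = 0.0840
z(0.9320) = 1.4909, z(0.0840) = -1.3787
d' = z(H) − z(FA) = 1.4909 − (-1.3787) = 2.8696

d′ = 2.870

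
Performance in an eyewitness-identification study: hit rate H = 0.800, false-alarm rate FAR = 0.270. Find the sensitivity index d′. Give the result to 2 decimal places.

d′ = 1.45

z(0.800) = 0.8416, z(0.270) = -0.6128
d' = z(H) − z(FA) = 0.8416 − (-0.6128) = 1.4544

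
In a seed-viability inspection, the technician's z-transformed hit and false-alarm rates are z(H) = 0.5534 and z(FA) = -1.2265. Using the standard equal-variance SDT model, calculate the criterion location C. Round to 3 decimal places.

c = −½·[z(H) + z(FA)] = −½·(0.5534 + (-1.2265)) = 0.33655

C = 0.337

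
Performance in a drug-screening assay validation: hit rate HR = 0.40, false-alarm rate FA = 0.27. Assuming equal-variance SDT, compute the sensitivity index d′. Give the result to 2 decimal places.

d′ = 0.36

z(0.40) = -0.253, z(0.27) = -0.613
d' = z(H) − z(FA) = -0.253 − (-0.613) = 0.360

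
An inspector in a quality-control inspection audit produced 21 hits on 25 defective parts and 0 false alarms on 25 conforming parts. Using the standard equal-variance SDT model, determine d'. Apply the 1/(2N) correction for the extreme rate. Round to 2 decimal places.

The false-alarm rate is 0/25 = 0, so apply the 1/(2N) correction: FA → 1/(2·25) = 0.02000.
z(H) = z(0.84000) = 0.994
z(FA) = z(0.02000) = -2.054
d' = 0.994 − (-2.054) = 3.048

d' = 3.05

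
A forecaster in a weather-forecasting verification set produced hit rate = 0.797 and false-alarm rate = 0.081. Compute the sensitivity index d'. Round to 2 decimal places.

Φ⁻¹(0.797) = 0.8310, Φ⁻¹(0.081) = -1.3984
d' = z(H) − z(FA) = 0.8310 − (-1.3984) = 2.2294

d' = 2.23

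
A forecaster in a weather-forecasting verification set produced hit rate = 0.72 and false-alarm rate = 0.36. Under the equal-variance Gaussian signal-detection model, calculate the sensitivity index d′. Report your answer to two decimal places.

z(H) = z(0.72) = 0.583
z(FA) = z(0.36) = -0.358
d' = z(H) − z(FA) = 0.583 − (-0.358) = 0.941

d′ = 0.94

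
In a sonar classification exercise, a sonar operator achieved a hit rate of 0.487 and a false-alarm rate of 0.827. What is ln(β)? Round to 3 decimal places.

ln β = 0.444

Φ⁻¹(0.487) = -0.0326, Φ⁻¹(0.827) = 0.9424
ln β = −½·[z(H)² − z(FA)²] = −0.5 × (0.0011 − 0.8881) = 0.4435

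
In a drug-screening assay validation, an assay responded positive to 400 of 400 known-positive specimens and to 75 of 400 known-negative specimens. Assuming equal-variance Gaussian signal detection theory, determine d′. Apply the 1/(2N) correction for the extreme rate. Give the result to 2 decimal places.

d′ = 3.91

The hit rate is 400/400 = 1, so apply the 1/(2N) correction: H → 1 − 1/(2·400) = 0.99875.
z(H) = z(0.99875) = 3.023
z(FA) = z(0.18750) = -0.887
d' = 3.023 − (-0.887) = 3.910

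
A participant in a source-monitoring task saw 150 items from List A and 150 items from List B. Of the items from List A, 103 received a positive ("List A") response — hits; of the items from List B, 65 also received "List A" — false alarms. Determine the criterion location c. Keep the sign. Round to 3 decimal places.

c = -0.159

H = 103/150 = 0.6867
FA = 65/150 = 0.4333
z(H) = z(0.6867) = 0.4865
z(FA) = z(0.4333) = -0.1680
c = −½·[z(H) + z(FA)] = −0.5 × (0.4865 + (-0.1680)) = -0.15925
c < 0: the participant has a liberal response bias.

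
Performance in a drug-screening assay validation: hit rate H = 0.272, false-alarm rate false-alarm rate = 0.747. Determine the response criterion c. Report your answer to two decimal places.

c = -0.03

z(H) = z(0.272) = -0.607
z(FA) = z(0.747) = 0.665
c = −½·[z(H) + z(FA)] = −0.5 × (-0.607 + 0.665) = -0.029
c < 0: the assay has a liberal response bias.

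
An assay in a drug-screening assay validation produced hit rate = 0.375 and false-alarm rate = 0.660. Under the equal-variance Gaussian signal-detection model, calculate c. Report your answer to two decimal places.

c = -0.05

z(H) = z(0.375) = -0.319
z(FA) = z(0.660) = 0.412
c = −½·[z(H) + z(FA)] = −0.5 × (-0.319 + 0.412) = -0.0465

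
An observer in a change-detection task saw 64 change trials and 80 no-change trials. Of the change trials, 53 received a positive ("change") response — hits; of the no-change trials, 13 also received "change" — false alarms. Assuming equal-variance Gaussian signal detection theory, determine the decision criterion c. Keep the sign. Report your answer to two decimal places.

c = 0.02

H = 53/64 = 0.8281
FA = 13/80 = 0.1625
z(0.8281) = 0.947, z(0.1625) = -0.984
c = −½·[z(H) + z(FA)] = −0.5 × (0.947 + (-0.984)) = 0.0185
c > 0: the observer has a conservative response bias.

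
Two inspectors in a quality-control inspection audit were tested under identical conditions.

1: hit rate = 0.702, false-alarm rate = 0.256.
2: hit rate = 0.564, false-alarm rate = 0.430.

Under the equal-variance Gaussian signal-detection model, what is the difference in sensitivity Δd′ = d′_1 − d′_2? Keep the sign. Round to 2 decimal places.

Δd′ = 0.85

1: z(0.702) = 0.530, z(0.256) = -0.656, d' = 1.186
2: z(0.564) = 0.161, z(0.430) = -0.176, d' = 0.337
Δd' = d'_1 − d'_2 = 1.186 − 0.337 = 0.849
1 has the higher sensitivity.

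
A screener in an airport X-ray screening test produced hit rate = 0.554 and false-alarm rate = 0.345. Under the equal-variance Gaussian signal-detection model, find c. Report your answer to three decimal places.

Φ⁻¹(H) = 0.1358
Φ⁻¹(FA) = -0.3989
c = −½·[z(H) + z(FA)] = −0.5 × (0.1358 + (-0.3989)) = 0.13155

c = 0.132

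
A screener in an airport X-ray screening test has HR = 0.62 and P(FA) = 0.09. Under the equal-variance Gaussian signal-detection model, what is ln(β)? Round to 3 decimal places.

ln β = 0.852

z(H) = 0.3055
z(FA) = -1.3408
ln β = −½·[z(H)² − z(FA)²] = −0.5 × (0.0933 − 1.7977) = 0.8522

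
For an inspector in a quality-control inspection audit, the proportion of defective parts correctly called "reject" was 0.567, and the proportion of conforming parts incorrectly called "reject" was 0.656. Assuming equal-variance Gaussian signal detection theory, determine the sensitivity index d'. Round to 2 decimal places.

Φ⁻¹(0.567) = 0.1687, Φ⁻¹(0.656) = 0.4016
d' = z(H) − z(FA) = 0.1687 − 0.4016 = -0.2329

d' = -0.23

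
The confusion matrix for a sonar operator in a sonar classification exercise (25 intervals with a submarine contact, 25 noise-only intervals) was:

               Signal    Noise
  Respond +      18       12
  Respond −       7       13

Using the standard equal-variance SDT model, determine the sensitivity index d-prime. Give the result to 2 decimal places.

d-prime = 0.63

H = 18/25 = 0.7200
FA = 12/25 = 0.4800
Φ⁻¹(0.7200) = 0.583, Φ⁻¹(0.4800) = -0.050
d' = z(H) − z(FA) = 0.583 − (-0.050) = 0.633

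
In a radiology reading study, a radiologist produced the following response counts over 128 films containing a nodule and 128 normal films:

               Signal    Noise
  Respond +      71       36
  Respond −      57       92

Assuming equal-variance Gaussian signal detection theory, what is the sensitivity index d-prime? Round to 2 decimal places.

d-prime = 0.72

H = 71/128 = 0.5547
FA = 36/128 = 0.2812
Φ⁻¹(H) = Φ⁻¹(0.5547) = 0.138
Φ⁻¹(FA) = Φ⁻¹(0.2812) = -0.579
d' = z(H) − z(FA) = 0.138 − (-0.579) = 0.717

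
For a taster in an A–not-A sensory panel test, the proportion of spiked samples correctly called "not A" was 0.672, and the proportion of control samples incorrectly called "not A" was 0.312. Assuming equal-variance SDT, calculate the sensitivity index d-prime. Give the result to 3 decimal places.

d-prime = 0.936

z(0.672) = 0.4454, z(0.312) = -0.4902
d' = z(H) − z(FA) = 0.4454 − (-0.4902) = 0.9356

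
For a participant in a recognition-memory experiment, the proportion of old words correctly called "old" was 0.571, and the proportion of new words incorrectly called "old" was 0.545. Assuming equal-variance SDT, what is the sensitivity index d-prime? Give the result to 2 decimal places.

z(H) = 0.1789
z(FA) = 0.1130
d' = z(H) − z(FA) = 0.1789 − 0.1130 = 0.0659

d-prime = 0.07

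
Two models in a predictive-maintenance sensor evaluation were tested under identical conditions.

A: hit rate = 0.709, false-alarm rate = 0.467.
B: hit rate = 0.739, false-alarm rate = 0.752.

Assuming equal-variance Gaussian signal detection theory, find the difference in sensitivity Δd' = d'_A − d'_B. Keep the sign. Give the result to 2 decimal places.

A: z(0.709) = 0.550, z(0.467) = -0.083, d' = 0.633
B: z(0.739) = 0.640, z(0.752) = 0.681, d' = -0.041
Δd' = d'_A − d'_B = 0.633 − (-0.041) = 0.674
A has the higher sensitivity.

Δd' = 0.67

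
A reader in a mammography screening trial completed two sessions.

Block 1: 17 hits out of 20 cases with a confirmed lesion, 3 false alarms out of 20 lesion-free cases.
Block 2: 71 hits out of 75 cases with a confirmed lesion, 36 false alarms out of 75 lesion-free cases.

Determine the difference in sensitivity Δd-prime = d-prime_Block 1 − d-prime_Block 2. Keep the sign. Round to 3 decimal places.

Δd-prime = 0.409

Block 1: z(0.8500) = 1.0364, z(0.1500) = -1.0364, d' = 2.0728
Block 2: z(0.9467) = 1.6137, z(0.4800) = -0.0502, d' = 1.6639
Δd' = d'_Block 1 − d'_Block 2 = 2.0728 − 1.6639 = 0.4089
Block 1 has the higher sensitivity.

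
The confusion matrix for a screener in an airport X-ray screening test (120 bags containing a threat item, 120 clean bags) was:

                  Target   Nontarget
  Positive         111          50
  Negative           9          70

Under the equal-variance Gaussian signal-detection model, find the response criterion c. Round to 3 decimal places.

c = -0.615

H = 111/120 = 0.9250
FA = 50/120 = 0.4167
z(H) = z(0.9250) = 1.4395
z(FA) = z(0.4167) = -0.2103
c = −½·[z(H) + z(FA)] = −0.5 × (1.4395 + (-0.2103)) = -0.6146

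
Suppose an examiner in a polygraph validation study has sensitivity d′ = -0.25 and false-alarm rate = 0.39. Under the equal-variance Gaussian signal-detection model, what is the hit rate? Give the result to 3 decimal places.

z(false-alarm rate) = z(0.39) = -0.2793
z(H) = z(FA) + d' = -0.2793 + (-0.25) = -0.5293
hit rate = Φ(-0.5293) = 0.2983

hit rate = 0.298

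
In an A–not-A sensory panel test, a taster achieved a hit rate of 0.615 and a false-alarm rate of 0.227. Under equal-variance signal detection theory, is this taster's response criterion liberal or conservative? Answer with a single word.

conservative

z(H) = 0.292, z(FA) = -0.749
c = −½·(z(H) + z(FA)) = 0.2285
c > 0 → conservative criterion (biased toward responding “no”).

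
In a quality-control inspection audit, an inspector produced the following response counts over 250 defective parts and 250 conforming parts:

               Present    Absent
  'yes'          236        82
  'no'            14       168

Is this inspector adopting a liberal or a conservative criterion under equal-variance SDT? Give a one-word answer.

z(H) = 1.589, z(FA) = -0.445
c = −½·(z(H) + z(FA)) = -0.572
c < 0 → liberal criterion (biased toward responding “yes”).

liberal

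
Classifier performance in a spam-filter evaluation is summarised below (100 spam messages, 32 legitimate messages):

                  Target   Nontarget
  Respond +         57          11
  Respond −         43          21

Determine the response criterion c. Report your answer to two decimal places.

c = 0.11

H = 57/100 = 0.5700
FA = 11/32 = 0.3438
Φ⁻¹(H) = Φ⁻¹(0.5700) = 0.176
Φ⁻¹(FA) = Φ⁻¹(0.3438) = -0.402
c = −½·[z(H) + z(FA)] = −0.5 × (0.176 + (-0.402)) = 0.113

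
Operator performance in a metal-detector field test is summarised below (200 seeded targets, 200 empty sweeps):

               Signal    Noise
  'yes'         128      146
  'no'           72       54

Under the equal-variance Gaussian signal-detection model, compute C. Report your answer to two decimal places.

H = 128/200 = 0.6400
FA = 146/200 = 0.7300
z(H) = z(0.6400) = 0.3585
z(FA) = z(0.7300) = 0.6128
c = −½·[z(H) + z(FA)] = −0.5 × (0.3585 + 0.6128) = -0.48565
c < 0: the operator has a liberal response bias.

C = -0.49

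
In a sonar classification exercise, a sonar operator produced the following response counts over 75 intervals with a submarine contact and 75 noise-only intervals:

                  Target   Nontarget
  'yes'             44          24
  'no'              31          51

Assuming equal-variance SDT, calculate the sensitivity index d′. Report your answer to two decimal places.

H = 44/75 = 0.5867
FA = 24/75 = 0.3200
Φ⁻¹(0.5867) = 0.219, Φ⁻¹(0.3200) = -0.468
d' = z(H) − z(FA) = 0.219 − (-0.468) = 0.687

d′ = 0.69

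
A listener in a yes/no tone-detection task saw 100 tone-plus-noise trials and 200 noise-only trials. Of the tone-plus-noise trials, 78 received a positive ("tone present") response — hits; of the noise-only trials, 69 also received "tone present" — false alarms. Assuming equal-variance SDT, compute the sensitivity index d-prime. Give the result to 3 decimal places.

d-prime = 1.171

H = 78/100 = 0.7800
FA = 69/200 = 0.3450
Φ⁻¹(H) = Φ⁻¹(0.7800) = 0.7722
Φ⁻¹(FA) = Φ⁻¹(0.3450) = -0.3989
d' = z(H) − z(FA) = 0.7722 − (-0.3989) = 1.1711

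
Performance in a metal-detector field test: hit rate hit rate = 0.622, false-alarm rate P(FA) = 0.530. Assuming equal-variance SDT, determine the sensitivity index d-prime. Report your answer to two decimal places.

d-prime = 0.24

z(H) = z(0.622) = 0.311
z(FA) = z(0.530) = 0.075
d' = z(H) − z(FA) = 0.311 − 0.075 = 0.236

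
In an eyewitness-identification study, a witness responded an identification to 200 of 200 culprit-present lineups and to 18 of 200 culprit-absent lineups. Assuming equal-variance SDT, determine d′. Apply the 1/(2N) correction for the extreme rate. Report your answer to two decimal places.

The hit rate is 200/200 = 1, so apply the 1/(2N) correction: H → 1 − 1/(2·200) = 0.99750.
z(H) = z(0.99750) = 2.807
z(FA) = z(0.09000) = -1.341
d' = 2.807 − (-1.341) = 4.148

d′ = 4.15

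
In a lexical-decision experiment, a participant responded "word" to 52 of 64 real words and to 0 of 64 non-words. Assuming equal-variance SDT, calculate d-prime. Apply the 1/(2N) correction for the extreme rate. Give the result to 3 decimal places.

The false-alarm rate is 0/64 = 0, so apply the 1/(2N) correction: FA → 1/(2·64) = 0.00781.
z(H) = z(0.81250) = 0.8871
z(FA) = z(0.00781) = -2.4177
d' = 0.8871 − (-2.4177) = 3.3048

d-prime = 3.305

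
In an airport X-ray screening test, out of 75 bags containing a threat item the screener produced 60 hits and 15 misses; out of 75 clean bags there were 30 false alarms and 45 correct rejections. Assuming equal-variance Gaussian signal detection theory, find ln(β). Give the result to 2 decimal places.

ln β = -0.32

H = 60/75 = 0.8000
FA = 30/75 = 0.4000
z(H) = z(0.8000) = 0.842
z(FA) = z(0.4000) = -0.253
ln β = −½·[z(H)² − z(FA)²] = −0.5 × (0.709 − 0.064) = -0.3225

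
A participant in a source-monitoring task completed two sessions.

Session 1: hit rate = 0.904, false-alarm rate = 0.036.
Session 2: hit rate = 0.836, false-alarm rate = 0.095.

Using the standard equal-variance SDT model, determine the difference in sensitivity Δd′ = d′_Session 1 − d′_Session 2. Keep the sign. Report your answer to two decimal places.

Δd′ = 0.82

Session 1: z(0.904) = 1.305, z(0.036) = -1.799, d' = 3.104
Session 2: z(0.836) = 0.978, z(0.095) = -1.311, d' = 2.289
Δd' = d'_Session 1 − d'_Session 2 = 3.104 − 2.289 = 0.815
Session 1 has the higher sensitivity.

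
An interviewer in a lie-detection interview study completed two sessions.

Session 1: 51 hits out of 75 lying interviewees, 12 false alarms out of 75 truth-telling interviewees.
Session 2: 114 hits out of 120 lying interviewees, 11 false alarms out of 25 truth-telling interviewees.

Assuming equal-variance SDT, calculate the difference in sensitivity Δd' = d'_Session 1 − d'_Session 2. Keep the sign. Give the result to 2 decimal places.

Δd' = -0.33

Session 1: z(0.6800) = 0.468, z(0.1600) = -0.994, d' = 1.462
Session 2: z(0.9500) = 1.645, z(0.4400) = -0.151, d' = 1.796
Δd' = d'_Session 1 − d'_Session 2 = 1.462 − 1.796 = -0.334
Session 2 has the higher sensitivity.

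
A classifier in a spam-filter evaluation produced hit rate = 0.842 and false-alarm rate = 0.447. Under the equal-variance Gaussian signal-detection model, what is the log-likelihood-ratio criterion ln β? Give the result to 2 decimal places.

z(H) = z(0.842) = 1.003
z(FA) = z(0.447) = -0.133
ln β = −½·[z(H)² − z(FA)²] = −0.5 × (1.006 − 0.018) = -0.494

ln β = -0.49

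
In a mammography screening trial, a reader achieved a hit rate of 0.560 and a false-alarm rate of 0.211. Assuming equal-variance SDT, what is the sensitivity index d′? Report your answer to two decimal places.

d′ = 0.95

Φ⁻¹(0.560) = 0.1510, Φ⁻¹(0.211) = -0.8030
d' = z(H) − z(FA) = 0.1510 − (-0.8030) = 0.9540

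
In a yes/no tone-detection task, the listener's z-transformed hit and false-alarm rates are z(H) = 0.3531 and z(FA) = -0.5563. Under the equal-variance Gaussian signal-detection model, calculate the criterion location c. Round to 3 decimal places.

c = 0.102

c = −½·[z(H) + z(FA)] = −½·(0.3531 + (-0.5563)) = 0.1016
c > 0: the listener has a conservative response bias.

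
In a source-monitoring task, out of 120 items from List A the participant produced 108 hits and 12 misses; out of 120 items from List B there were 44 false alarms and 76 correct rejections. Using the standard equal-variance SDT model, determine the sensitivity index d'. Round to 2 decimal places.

d' = 1.62

H = 108/120 = 0.9000
FA = 44/120 = 0.3667
Φ⁻¹(H) = 1.282
Φ⁻¹(FA) = -0.341
d' = z(H) − z(FA) = 1.282 − (-0.341) = 1.623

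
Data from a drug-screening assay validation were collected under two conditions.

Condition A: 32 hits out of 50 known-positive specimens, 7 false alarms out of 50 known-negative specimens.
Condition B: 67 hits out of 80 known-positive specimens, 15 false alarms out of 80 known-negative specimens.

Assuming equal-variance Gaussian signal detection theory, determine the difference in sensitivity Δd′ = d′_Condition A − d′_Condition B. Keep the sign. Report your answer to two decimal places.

Condition A: z(0.6400) = 0.358, z(0.1400) = -1.080, d' = 1.438
Condition B: z(0.8375) = 0.984, z(0.1875) = -0.887, d' = 1.871
Δd' = d'_Condition A − d'_Condition B = 1.438 − 1.871 = -0.433
Condition B has the higher sensitivity.

Δd′ = -0.43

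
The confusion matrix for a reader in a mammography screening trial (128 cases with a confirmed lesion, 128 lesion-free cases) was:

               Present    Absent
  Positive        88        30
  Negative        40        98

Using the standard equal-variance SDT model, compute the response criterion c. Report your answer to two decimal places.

H = 88/128 = 0.6875
FA = 30/128 = 0.2344
Φ⁻¹(H) = Φ⁻¹(0.6875) = 0.489
Φ⁻¹(FA) = Φ⁻¹(0.2344) = -0.724
c = −½·[z(H) + z(FA)] = −0.5 × (0.489 + (-0.724)) = 0.1175

c = 0.12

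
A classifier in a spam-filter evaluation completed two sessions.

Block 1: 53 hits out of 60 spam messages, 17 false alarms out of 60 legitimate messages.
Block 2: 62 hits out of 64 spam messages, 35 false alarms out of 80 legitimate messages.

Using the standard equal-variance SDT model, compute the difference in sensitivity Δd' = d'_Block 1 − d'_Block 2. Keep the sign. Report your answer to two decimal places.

Block 1: z(0.8833) = 1.192, z(0.2833) = -0.573, d' = 1.765
Block 2: z(0.9688) = 1.863, z(0.4375) = -0.157, d' = 2.020
Δd' = d'_Block 1 − d'_Block 2 = 1.765 − 2.020 = -0.255
Block 2 has the higher sensitivity.

Δd' = -0.26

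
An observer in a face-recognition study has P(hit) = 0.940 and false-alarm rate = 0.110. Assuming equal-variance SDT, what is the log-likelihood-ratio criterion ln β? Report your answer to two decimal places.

z(H) = z(0.940) = 1.555
z(FA) = z(0.110) = -1.227
ln β = −½·[z(H)² − z(FA)²] = −0.5 × (2.418 − 1.506) = -0.456

ln β = -0.46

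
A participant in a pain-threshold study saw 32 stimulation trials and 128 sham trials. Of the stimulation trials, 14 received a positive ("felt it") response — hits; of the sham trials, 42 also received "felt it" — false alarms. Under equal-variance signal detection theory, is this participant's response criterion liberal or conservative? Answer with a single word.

conservative

z(H) = -0.157, z(FA) = -0.445
c = −½·(z(H) + z(FA)) = 0.301
c > 0 → conservative criterion (biased toward responding “no”).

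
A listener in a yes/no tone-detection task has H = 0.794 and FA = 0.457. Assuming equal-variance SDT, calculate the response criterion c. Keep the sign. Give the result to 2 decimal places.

z(H) = z(0.794) = 0.820
z(FA) = z(0.457) = -0.108
c = −½·[z(H) + z(FA)] = −0.5 × (0.820 + (-0.108)) = -0.356

c = -0.36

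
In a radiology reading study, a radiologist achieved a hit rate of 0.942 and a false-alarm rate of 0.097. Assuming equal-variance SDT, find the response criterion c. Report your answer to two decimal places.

Φ⁻¹(0.942) = 1.5718, Φ⁻¹(0.097) = -1.2988
c = −½·[z(H) + z(FA)] = −0.5 × (1.5718 + (-1.2988)) = -0.1365

c = -0.14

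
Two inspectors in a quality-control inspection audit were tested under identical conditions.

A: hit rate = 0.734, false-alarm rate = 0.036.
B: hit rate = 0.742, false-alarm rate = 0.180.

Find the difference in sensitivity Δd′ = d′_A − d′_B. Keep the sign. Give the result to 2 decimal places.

A: z(0.734) = 0.625, z(0.036) = -1.799, d' = 2.424
B: z(0.742) = 0.650, z(0.180) = -0.915, d' = 1.565
Δd' = d'_A − d'_B = 2.424 − 1.565 = 0.859
A has the higher sensitivity.

Δd′ = 0.86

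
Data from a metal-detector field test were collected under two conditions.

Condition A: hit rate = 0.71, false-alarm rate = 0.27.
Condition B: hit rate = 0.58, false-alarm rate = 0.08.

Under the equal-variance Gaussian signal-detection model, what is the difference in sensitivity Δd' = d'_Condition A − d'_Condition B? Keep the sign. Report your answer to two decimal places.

Condition A: z(0.71) = 0.553, z(0.27) = -0.613, d' = 1.166
Condition B: z(0.58) = 0.202, z(0.08) = -1.405, d' = 1.607
Δd' = d'_Condition A − d'_Condition B = 1.166 − 1.607 = -0.441
Condition B has the higher sensitivity.

Δd' = -0.44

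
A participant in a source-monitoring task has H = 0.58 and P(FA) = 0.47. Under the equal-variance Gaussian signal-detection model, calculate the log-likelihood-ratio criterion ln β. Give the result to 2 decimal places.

Φ⁻¹(H) = Φ⁻¹(0.58) = 0.202
Φ⁻¹(FA) = Φ⁻¹(0.47) = -0.075
ln β = −½·[z(H)² − z(FA)²] = −0.5 × (0.041 − 0.006) = -0.0175

ln β = -0.02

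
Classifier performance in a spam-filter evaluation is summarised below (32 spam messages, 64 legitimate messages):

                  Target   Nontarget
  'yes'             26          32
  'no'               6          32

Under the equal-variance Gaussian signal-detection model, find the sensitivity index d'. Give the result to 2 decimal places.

d' = 0.89

H = 26/32 = 0.8125
FA = 32/64 = 0.5000
Φ⁻¹(H) = Φ⁻¹(0.8125) = 0.8871
Φ⁻¹(FA) = Φ⁻¹(0.5000) = 0.0000
d' = z(H) − z(FA) = 0.8871 − 0.0000 = 0.8871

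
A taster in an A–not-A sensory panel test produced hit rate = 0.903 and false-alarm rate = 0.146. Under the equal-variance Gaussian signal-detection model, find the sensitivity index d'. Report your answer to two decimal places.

d' = 2.35

z(H) = 1.2988
z(FA) = -1.0537
d' = z(H) − z(FA) = 1.2988 − (-1.0537) = 2.3525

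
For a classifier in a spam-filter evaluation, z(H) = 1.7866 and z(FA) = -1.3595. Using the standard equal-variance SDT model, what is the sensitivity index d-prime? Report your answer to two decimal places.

d' = z(H) − z(FA) = 1.7866 − (-1.3595) = 3.1461

d-prime = 3.15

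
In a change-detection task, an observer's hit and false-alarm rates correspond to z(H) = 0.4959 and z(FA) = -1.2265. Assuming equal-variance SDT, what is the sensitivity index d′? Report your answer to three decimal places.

d' = z(H) − z(FA) = 0.4959 − (-1.2265) = 1.7224

d′ = 1.722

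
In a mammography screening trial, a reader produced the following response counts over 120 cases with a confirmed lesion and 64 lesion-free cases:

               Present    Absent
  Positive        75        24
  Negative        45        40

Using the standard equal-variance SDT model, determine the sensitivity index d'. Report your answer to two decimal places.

d' = 0.64

H = 75/120 = 0.6250
FA = 24/64 = 0.3750
Φ⁻¹(H) = Φ⁻¹(0.6250) = 0.319
Φ⁻¹(FA) = Φ⁻¹(0.3750) = -0.319
d' = z(H) − z(FA) = 0.319 − (-0.319) = 0.638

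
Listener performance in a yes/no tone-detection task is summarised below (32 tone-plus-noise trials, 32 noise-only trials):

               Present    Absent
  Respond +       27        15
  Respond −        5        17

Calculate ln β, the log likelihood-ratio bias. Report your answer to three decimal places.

H = 27/32 = 0.8438
FA = 15/32 = 0.4688
z(0.8438) = 1.0102, z(0.4688) = -0.0783
ln β = −½·[z(H)² − z(FA)²] = −0.5 × (1.0205 − 0.0061) = -0.5072

ln β = -0.507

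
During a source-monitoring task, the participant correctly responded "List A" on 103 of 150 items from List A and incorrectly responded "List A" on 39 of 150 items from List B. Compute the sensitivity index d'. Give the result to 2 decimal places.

d' = 1.13

H = 103/150 = 0.6867
FA = 39/150 = 0.2600
Φ⁻¹(0.6867) = 0.487, Φ⁻¹(0.2600) = -0.643
d' = z(H) − z(FA) = 0.487 − (-0.643) = 1.130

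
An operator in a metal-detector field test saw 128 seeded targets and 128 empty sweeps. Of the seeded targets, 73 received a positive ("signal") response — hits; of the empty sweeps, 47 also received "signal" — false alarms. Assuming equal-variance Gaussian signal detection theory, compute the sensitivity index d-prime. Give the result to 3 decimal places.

H = 73/128 = 0.5703
FA = 47/128 = 0.3672
z(H) = 0.1771
z(FA) = -0.3393
d' = z(H) − z(FA) = 0.1771 − (-0.3393) = 0.5164

d-prime = 0.516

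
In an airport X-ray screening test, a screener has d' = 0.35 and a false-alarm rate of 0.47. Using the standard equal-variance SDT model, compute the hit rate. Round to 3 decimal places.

z(false-alarm rate) = z(0.47) = -0.0753
z(H) = z(FA) + d' = -0.0753 + 0.35 = 0.2747
hit rate = Φ(0.2747) = 0.6082

hit rate = 0.608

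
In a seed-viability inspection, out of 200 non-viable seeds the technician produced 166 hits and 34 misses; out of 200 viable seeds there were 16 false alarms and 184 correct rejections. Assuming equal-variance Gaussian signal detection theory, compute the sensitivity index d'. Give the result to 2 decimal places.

H = 166/200 = 0.8300
FA = 16/200 = 0.0800
z(H) = z(0.8300) = 0.9542
z(FA) = z(0.0800) = -1.4051
d' = z(H) − z(FA) = 0.9542 − (-1.4051) = 2.3593

d' = 2.36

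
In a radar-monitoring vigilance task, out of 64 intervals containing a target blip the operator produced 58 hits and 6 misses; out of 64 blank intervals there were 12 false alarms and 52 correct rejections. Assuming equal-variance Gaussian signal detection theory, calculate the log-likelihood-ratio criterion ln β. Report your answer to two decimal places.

ln β = -0.48

H = 58/64 = 0.9062
FA = 12/64 = 0.1875
z(0.9062) = 1.318, z(0.1875) = -0.887
ln β = −½·[z(H)² − z(FA)²] = −0.5 × (1.737 − 0.787) = -0.475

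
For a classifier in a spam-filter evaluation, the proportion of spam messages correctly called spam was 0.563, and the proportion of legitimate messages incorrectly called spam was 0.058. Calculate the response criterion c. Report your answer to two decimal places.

c = 0.71

z(H) = 0.159
z(FA) = -1.572
c = −½·[z(H) + z(FA)] = −0.5 × (0.159 + (-1.572)) = 0.7065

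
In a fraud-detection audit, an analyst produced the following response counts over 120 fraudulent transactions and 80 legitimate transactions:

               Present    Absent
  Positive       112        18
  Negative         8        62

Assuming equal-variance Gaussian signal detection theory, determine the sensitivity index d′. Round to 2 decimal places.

H = 112/120 = 0.9333
FA = 18/80 = 0.2250
z(H) = z(0.9333) = 1.501
z(FA) = z(0.2250) = -0.755
d' = z(H) − z(FA) = 1.501 − (-0.755) = 2.256

d′ = 2.26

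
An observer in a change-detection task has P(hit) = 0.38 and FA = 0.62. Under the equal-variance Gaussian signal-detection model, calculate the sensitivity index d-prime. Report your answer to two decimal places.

d-prime = -0.61

z(H) = z(0.38) = -0.3055
z(FA) = z(0.62) = 0.3055
d' = z(H) − z(FA) = -0.3055 − 0.3055 = -0.6110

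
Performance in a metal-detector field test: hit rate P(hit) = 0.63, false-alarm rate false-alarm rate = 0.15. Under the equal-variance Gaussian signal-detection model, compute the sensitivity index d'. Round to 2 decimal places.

Φ⁻¹(0.63) = 0.3319, Φ⁻¹(0.15) = -1.0364
d' = z(H) − z(FA) = 0.3319 − (-1.0364) = 1.3683

d' = 1.37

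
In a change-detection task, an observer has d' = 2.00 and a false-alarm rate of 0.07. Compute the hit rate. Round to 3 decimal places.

z(false-alarm rate) = z(0.07) = -1.4758
z(H) = z(FA) + d' = -1.4758 + 2.00 = 0.5242
hit rate = Φ(0.5242) = 0.6999

hit rate = 0.700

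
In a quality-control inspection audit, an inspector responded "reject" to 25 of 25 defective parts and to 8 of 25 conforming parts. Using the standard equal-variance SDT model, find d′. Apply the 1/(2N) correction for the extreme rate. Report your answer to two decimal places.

The hit rate is 25/25 = 1, so apply the 1/(2N) correction: H → 1 − 1/(2·25) = 0.98000.
z(H) = z(0.98000) = 2.054
z(FA) = z(0.32000) = -0.468
d' = 2.054 − (-0.468) = 2.522

d′ = 2.52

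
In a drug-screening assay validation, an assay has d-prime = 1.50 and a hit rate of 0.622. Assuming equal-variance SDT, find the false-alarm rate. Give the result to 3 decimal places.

z(hit rate) = z(0.622) = 0.3107
z(FA) = z(H) − d' = 0.3107 − 1.50 = -1.1893
false-alarm rate = Φ(-1.1893) = 0.1172

false-alarm rate = 0.117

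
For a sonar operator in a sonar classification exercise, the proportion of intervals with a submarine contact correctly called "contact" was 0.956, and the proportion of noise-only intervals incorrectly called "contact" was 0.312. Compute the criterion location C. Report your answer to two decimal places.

C = -0.61

z(H) = z(0.956) = 1.7060
z(FA) = z(0.312) = -0.4902
c = −½·[z(H) + z(FA)] = −0.5 × (1.7060 + (-0.4902)) = -0.6079
c < 0: the sonar operator has a liberal response bias.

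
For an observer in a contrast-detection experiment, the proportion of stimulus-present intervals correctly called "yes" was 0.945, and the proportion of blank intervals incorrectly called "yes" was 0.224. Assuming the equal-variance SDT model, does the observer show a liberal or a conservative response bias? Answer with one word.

z(H) = 1.598, z(FA) = -0.759
c = −½·(z(H) + z(FA)) = -0.4195
c < 0 → liberal criterion (biased toward responding “yes”).

liberal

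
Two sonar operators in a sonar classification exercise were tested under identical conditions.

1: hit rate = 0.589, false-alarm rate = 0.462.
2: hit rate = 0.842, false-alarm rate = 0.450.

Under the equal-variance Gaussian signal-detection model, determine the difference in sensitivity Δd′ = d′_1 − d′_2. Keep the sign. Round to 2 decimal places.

1: z(0.589) = 0.225, z(0.462) = -0.095, d' = 0.320
2: z(0.842) = 1.003, z(0.450) = -0.126, d' = 1.129
Δd' = d'_1 − d'_2 = 0.320 − 1.129 = -0.809
2 has the higher sensitivity.

Δd′ = -0.81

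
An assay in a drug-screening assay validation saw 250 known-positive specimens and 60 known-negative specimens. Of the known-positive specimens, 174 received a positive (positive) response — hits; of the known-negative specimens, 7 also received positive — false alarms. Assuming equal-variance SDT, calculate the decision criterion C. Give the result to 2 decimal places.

C = 0.34

H = 174/250 = 0.6960
FA = 7/60 = 0.1167
Φ⁻¹(H) = Φ⁻¹(0.6960) = 0.513
Φ⁻¹(FA) = Φ⁻¹(0.1167) = -1.192
c = −½·[z(H) + z(FA)] = −0.5 × (0.513 + (-1.192)) = 0.3395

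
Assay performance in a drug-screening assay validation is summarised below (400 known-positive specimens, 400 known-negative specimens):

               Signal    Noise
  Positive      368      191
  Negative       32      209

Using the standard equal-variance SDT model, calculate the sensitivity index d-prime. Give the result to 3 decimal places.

H = 368/400 = 0.9200
FA = 191/400 = 0.4775
z(H) = z(0.9200) = 1.4051
z(FA) = z(0.4775) = -0.0564
d' = z(H) − z(FA) = 1.4051 − (-0.0564) = 1.4615

d-prime = 1.462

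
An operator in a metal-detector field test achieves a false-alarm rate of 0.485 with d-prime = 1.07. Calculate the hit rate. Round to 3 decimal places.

hit rate = 0.849

z(false-alarm rate) = z(0.485) = -0.0376
z(H) = z(FA) + d' = -0.0376 + 1.07 = 1.0324
hit rate = Φ(1.0324) = 0.8491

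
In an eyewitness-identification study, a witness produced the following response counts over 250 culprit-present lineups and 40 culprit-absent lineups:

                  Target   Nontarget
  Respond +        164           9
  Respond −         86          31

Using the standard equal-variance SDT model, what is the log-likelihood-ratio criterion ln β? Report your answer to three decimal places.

ln β = 0.205

H = 164/250 = 0.6560
FA = 9/40 = 0.2250
Φ⁻¹(H) = Φ⁻¹(0.6560) = 0.4016
Φ⁻¹(FA) = Φ⁻¹(0.2250) = -0.7554
ln β = −½·[z(H)² − z(FA)²] = −0.5 × (0.1613 − 0.5706) = 0.20465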